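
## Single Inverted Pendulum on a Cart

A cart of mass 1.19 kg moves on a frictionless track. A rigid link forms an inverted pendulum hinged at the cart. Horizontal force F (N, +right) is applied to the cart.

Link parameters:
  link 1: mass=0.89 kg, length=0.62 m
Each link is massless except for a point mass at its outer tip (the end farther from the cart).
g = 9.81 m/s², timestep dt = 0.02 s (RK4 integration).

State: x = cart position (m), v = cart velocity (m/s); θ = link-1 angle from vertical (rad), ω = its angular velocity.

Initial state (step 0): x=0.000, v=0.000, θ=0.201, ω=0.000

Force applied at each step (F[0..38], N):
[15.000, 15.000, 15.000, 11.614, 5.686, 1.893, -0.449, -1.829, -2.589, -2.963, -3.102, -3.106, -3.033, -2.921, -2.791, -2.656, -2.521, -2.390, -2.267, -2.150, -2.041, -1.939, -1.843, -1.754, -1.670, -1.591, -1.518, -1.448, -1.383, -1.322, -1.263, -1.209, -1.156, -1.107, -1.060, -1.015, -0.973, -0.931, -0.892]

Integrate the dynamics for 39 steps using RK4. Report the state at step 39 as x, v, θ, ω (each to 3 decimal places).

Answer: x=0.291, v=0.016, θ=-0.042, ω=0.061

Derivation:
apply F[0]=+15.000 → step 1: x=0.002, v=0.217, θ=0.198, ω=-0.280
apply F[1]=+15.000 → step 2: x=0.009, v=0.436, θ=0.190, ω=-0.565
apply F[2]=+15.000 → step 3: x=0.020, v=0.657, θ=0.176, ω=-0.858
apply F[3]=+11.614 → step 4: x=0.034, v=0.826, θ=0.156, ω=-1.075
apply F[4]=+5.686 → step 5: x=0.052, v=0.901, θ=0.134, ω=-1.149
apply F[5]=+1.893 → step 6: x=0.070, v=0.916, θ=0.111, ω=-1.135
apply F[6]=-0.449 → step 7: x=0.088, v=0.896, θ=0.089, ω=-1.070
apply F[7]=-1.829 → step 8: x=0.105, v=0.854, θ=0.069, ω=-0.978
apply F[8]=-2.589 → step 9: x=0.122, v=0.803, θ=0.050, ω=-0.877
apply F[9]=-2.963 → step 10: x=0.138, v=0.747, θ=0.034, ω=-0.774
apply F[10]=-3.102 → step 11: x=0.152, v=0.691, θ=0.019, ω=-0.675
apply F[11]=-3.106 → step 12: x=0.165, v=0.637, θ=0.007, ω=-0.584
apply F[12]=-3.033 → step 13: x=0.177, v=0.586, θ=-0.004, ω=-0.502
apply F[13]=-2.921 → step 14: x=0.189, v=0.538, θ=-0.014, ω=-0.427
apply F[14]=-2.791 → step 15: x=0.199, v=0.494, θ=-0.021, ω=-0.361
apply F[15]=-2.656 → step 16: x=0.208, v=0.453, θ=-0.028, ω=-0.303
apply F[16]=-2.521 → step 17: x=0.217, v=0.415, θ=-0.034, ω=-0.252
apply F[17]=-2.390 → step 18: x=0.225, v=0.380, θ=-0.038, ω=-0.207
apply F[18]=-2.267 → step 19: x=0.232, v=0.348, θ=-0.042, ω=-0.168
apply F[19]=-2.150 → step 20: x=0.239, v=0.318, θ=-0.045, ω=-0.134
apply F[20]=-2.041 → step 21: x=0.245, v=0.291, θ=-0.047, ω=-0.104
apply F[21]=-1.939 → step 22: x=0.251, v=0.265, θ=-0.049, ω=-0.078
apply F[22]=-1.843 → step 23: x=0.256, v=0.242, θ=-0.050, ω=-0.056
apply F[23]=-1.754 → step 24: x=0.260, v=0.220, θ=-0.051, ω=-0.036
apply F[24]=-1.670 → step 25: x=0.265, v=0.199, θ=-0.052, ω=-0.020
apply F[25]=-1.591 → step 26: x=0.268, v=0.180, θ=-0.052, ω=-0.006
apply F[26]=-1.518 → step 27: x=0.272, v=0.162, θ=-0.052, ω=0.007
apply F[27]=-1.448 → step 28: x=0.275, v=0.146, θ=-0.052, ω=0.017
apply F[28]=-1.383 → step 29: x=0.278, v=0.130, θ=-0.051, ω=0.026
apply F[29]=-1.322 → step 30: x=0.280, v=0.115, θ=-0.051, ω=0.033
apply F[30]=-1.263 → step 31: x=0.282, v=0.102, θ=-0.050, ω=0.040
apply F[31]=-1.209 → step 32: x=0.284, v=0.089, θ=-0.049, ω=0.045
apply F[32]=-1.156 → step 33: x=0.286, v=0.076, θ=-0.048, ω=0.049
apply F[33]=-1.107 → step 34: x=0.287, v=0.065, θ=-0.047, ω=0.053
apply F[34]=-1.060 → step 35: x=0.288, v=0.054, θ=-0.046, ω=0.055
apply F[35]=-1.015 → step 36: x=0.289, v=0.043, θ=-0.045, ω=0.058
apply F[36]=-0.973 → step 37: x=0.290, v=0.034, θ=-0.044, ω=0.059
apply F[37]=-0.931 → step 38: x=0.291, v=0.024, θ=-0.043, ω=0.060
apply F[38]=-0.892 → step 39: x=0.291, v=0.016, θ=-0.042, ω=0.061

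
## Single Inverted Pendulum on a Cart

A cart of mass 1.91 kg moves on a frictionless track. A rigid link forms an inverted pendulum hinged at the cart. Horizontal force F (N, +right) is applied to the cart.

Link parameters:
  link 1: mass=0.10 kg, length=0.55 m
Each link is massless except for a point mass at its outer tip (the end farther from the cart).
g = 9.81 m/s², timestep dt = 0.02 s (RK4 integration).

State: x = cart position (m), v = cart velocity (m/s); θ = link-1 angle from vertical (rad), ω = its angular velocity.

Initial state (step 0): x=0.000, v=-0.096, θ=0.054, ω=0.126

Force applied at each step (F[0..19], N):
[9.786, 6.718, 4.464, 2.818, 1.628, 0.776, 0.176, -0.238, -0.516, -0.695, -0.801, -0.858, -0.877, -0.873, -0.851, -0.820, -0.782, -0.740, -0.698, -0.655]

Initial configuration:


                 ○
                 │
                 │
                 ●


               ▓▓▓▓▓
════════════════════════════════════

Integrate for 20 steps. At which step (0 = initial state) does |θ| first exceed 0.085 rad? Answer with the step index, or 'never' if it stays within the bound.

apply F[0]=+9.786 → step 1: x=-0.001, v=0.006, θ=0.055, ω=-0.039
apply F[1]=+6.718 → step 2: x=-0.000, v=0.076, θ=0.053, ω=-0.147
apply F[2]=+4.464 → step 3: x=0.002, v=0.122, θ=0.049, ω=-0.212
apply F[3]=+2.818 → step 4: x=0.005, v=0.151, θ=0.045, ω=-0.248
apply F[4]=+1.628 → step 5: x=0.008, v=0.168, θ=0.040, ω=-0.263
apply F[5]=+0.776 → step 6: x=0.011, v=0.175, θ=0.034, ω=-0.264
apply F[6]=+0.176 → step 7: x=0.015, v=0.177, θ=0.029, ω=-0.256
apply F[7]=-0.238 → step 8: x=0.018, v=0.174, θ=0.024, ω=-0.241
apply F[8]=-0.516 → step 9: x=0.022, v=0.168, θ=0.020, ω=-0.223
apply F[9]=-0.695 → step 10: x=0.025, v=0.161, θ=0.015, ω=-0.203
apply F[10]=-0.801 → step 11: x=0.028, v=0.152, θ=0.011, ω=-0.183
apply F[11]=-0.858 → step 12: x=0.031, v=0.143, θ=0.008, ω=-0.163
apply F[12]=-0.877 → step 13: x=0.034, v=0.134, θ=0.005, ω=-0.144
apply F[13]=-0.873 → step 14: x=0.036, v=0.125, θ=0.002, ω=-0.126
apply F[14]=-0.851 → step 15: x=0.039, v=0.116, θ=-0.000, ω=-0.109
apply F[15]=-0.820 → step 16: x=0.041, v=0.107, θ=-0.002, ω=-0.094
apply F[16]=-0.782 → step 17: x=0.043, v=0.099, θ=-0.004, ω=-0.081
apply F[17]=-0.740 → step 18: x=0.045, v=0.092, θ=-0.005, ω=-0.068
apply F[18]=-0.698 → step 19: x=0.047, v=0.084, θ=-0.007, ω=-0.057
apply F[19]=-0.655 → step 20: x=0.048, v=0.078, θ=-0.008, ω=-0.047
max |θ| = 0.055 ≤ 0.085 over all 21 states.

Answer: never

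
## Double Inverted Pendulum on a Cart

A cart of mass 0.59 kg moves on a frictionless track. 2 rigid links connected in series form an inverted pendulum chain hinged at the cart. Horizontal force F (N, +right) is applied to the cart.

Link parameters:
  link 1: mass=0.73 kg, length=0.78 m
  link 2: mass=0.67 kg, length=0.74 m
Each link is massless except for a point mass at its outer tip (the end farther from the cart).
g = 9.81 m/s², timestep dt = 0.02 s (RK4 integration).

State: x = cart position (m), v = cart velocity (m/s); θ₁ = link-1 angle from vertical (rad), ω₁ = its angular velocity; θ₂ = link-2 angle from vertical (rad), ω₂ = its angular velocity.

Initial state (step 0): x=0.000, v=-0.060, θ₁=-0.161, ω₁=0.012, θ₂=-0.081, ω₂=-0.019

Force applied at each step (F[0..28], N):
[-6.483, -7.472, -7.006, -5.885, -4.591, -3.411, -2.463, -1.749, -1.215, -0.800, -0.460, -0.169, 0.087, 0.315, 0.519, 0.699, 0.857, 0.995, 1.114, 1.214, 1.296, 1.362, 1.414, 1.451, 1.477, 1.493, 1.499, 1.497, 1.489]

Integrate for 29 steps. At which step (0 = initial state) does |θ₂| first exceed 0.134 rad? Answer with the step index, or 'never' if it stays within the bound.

apply F[0]=-6.483 → step 1: x=-0.003, v=-0.198, θ₁=-0.160, ω₁=0.127, θ₂=-0.081, ω₂=0.025
apply F[1]=-7.472 → step 2: x=-0.008, v=-0.370, θ₁=-0.156, ω₁=0.285, θ₂=-0.080, ω₂=0.069
apply F[2]=-7.006 → step 3: x=-0.017, v=-0.530, θ₁=-0.148, ω₁=0.431, θ₂=-0.078, ω₂=0.110
apply F[3]=-5.885 → step 4: x=-0.029, v=-0.659, θ₁=-0.139, ω₁=0.543, θ₂=-0.076, ω₂=0.145
apply F[4]=-4.591 → step 5: x=-0.043, v=-0.752, θ₁=-0.127, ω₁=0.613, θ₂=-0.072, ω₂=0.176
apply F[5]=-3.411 → step 6: x=-0.059, v=-0.811, θ₁=-0.115, ω₁=0.647, θ₂=-0.069, ω₂=0.202
apply F[6]=-2.463 → step 7: x=-0.075, v=-0.846, θ₁=-0.102, ω₁=0.655, θ₂=-0.064, ω₂=0.222
apply F[7]=-1.749 → step 8: x=-0.092, v=-0.862, θ₁=-0.089, ω₁=0.645, θ₂=-0.060, ω₂=0.238
apply F[8]=-1.215 → step 9: x=-0.110, v=-0.867, θ₁=-0.076, ω₁=0.624, θ₂=-0.055, ω₂=0.250
apply F[9]=-0.800 → step 10: x=-0.127, v=-0.863, θ₁=-0.064, ω₁=0.597, θ₂=-0.050, ω₂=0.259
apply F[10]=-0.460 → step 11: x=-0.144, v=-0.852, θ₁=-0.052, ω₁=0.567, θ₂=-0.045, ω₂=0.264
apply F[11]=-0.169 → step 12: x=-0.161, v=-0.837, θ₁=-0.041, ω₁=0.535, θ₂=-0.039, ω₂=0.266
apply F[12]=+0.087 → step 13: x=-0.178, v=-0.818, θ₁=-0.031, ω₁=0.502, θ₂=-0.034, ω₂=0.266
apply F[13]=+0.315 → step 14: x=-0.194, v=-0.795, θ₁=-0.021, ω₁=0.468, θ₂=-0.029, ω₂=0.263
apply F[14]=+0.519 → step 15: x=-0.209, v=-0.770, θ₁=-0.012, ω₁=0.434, θ₂=-0.023, ω₂=0.259
apply F[15]=+0.699 → step 16: x=-0.225, v=-0.743, θ₁=-0.004, ω₁=0.400, θ₂=-0.018, ω₂=0.252
apply F[16]=+0.857 → step 17: x=-0.239, v=-0.714, θ₁=0.004, ω₁=0.366, θ₂=-0.013, ω₂=0.244
apply F[17]=+0.995 → step 18: x=-0.253, v=-0.684, θ₁=0.011, ω₁=0.333, θ₂=-0.009, ω₂=0.235
apply F[18]=+1.114 → step 19: x=-0.266, v=-0.653, θ₁=0.017, ω₁=0.302, θ₂=-0.004, ω₂=0.224
apply F[19]=+1.214 → step 20: x=-0.279, v=-0.621, θ₁=0.023, ω₁=0.271, θ₂=0.000, ω₂=0.213
apply F[20]=+1.296 → step 21: x=-0.291, v=-0.589, θ₁=0.028, ω₁=0.242, θ₂=0.005, ω₂=0.202
apply F[21]=+1.362 → step 22: x=-0.303, v=-0.557, θ₁=0.033, ω₁=0.214, θ₂=0.009, ω₂=0.190
apply F[22]=+1.414 → step 23: x=-0.314, v=-0.525, θ₁=0.037, ω₁=0.187, θ₂=0.012, ω₂=0.177
apply F[23]=+1.451 → step 24: x=-0.324, v=-0.494, θ₁=0.040, ω₁=0.163, θ₂=0.016, ω₂=0.165
apply F[24]=+1.477 → step 25: x=-0.333, v=-0.463, θ₁=0.043, ω₁=0.140, θ₂=0.019, ω₂=0.152
apply F[25]=+1.493 → step 26: x=-0.342, v=-0.433, θ₁=0.046, ω₁=0.118, θ₂=0.022, ω₂=0.140
apply F[26]=+1.499 → step 27: x=-0.351, v=-0.404, θ₁=0.048, ω₁=0.098, θ₂=0.024, ω₂=0.128
apply F[27]=+1.497 → step 28: x=-0.358, v=-0.376, θ₁=0.050, ω₁=0.080, θ₂=0.027, ω₂=0.116
apply F[28]=+1.489 → step 29: x=-0.366, v=-0.350, θ₁=0.051, ω₁=0.064, θ₂=0.029, ω₂=0.104
max |θ₂| = 0.081 ≤ 0.134 over all 30 states.

Answer: never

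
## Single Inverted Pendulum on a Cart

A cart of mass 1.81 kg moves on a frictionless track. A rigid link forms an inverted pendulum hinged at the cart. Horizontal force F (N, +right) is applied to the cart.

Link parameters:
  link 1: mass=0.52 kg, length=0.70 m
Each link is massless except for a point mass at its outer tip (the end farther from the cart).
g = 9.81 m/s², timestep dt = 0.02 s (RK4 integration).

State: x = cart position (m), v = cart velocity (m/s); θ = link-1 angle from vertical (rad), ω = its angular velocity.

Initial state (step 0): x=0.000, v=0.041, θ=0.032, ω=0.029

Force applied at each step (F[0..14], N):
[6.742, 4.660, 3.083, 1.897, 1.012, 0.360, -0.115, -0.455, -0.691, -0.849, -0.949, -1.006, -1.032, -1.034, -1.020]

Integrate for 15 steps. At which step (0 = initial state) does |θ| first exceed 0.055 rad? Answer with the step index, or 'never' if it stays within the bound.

Answer: never

Derivation:
apply F[0]=+6.742 → step 1: x=0.002, v=0.114, θ=0.032, ω=-0.066
apply F[1]=+4.660 → step 2: x=0.004, v=0.163, θ=0.030, ω=-0.128
apply F[2]=+3.083 → step 3: x=0.008, v=0.196, θ=0.027, ω=-0.167
apply F[3]=+1.897 → step 4: x=0.012, v=0.215, θ=0.023, ω=-0.188
apply F[4]=+1.012 → step 5: x=0.016, v=0.225, θ=0.019, ω=-0.196
apply F[5]=+0.360 → step 6: x=0.021, v=0.228, θ=0.015, ω=-0.195
apply F[6]=-0.115 → step 7: x=0.026, v=0.226, θ=0.012, ω=-0.189
apply F[7]=-0.455 → step 8: x=0.030, v=0.221, θ=0.008, ω=-0.178
apply F[8]=-0.691 → step 9: x=0.034, v=0.213, θ=0.005, ω=-0.165
apply F[9]=-0.849 → step 10: x=0.038, v=0.203, θ=0.001, ω=-0.150
apply F[10]=-0.949 → step 11: x=0.042, v=0.193, θ=-0.001, ω=-0.135
apply F[11]=-1.006 → step 12: x=0.046, v=0.182, θ=-0.004, ω=-0.120
apply F[12]=-1.032 → step 13: x=0.050, v=0.171, θ=-0.006, ω=-0.106
apply F[13]=-1.034 → step 14: x=0.053, v=0.160, θ=-0.008, ω=-0.092
apply F[14]=-1.020 → step 15: x=0.056, v=0.149, θ=-0.010, ω=-0.079
max |θ| = 0.032 ≤ 0.055 over all 16 states.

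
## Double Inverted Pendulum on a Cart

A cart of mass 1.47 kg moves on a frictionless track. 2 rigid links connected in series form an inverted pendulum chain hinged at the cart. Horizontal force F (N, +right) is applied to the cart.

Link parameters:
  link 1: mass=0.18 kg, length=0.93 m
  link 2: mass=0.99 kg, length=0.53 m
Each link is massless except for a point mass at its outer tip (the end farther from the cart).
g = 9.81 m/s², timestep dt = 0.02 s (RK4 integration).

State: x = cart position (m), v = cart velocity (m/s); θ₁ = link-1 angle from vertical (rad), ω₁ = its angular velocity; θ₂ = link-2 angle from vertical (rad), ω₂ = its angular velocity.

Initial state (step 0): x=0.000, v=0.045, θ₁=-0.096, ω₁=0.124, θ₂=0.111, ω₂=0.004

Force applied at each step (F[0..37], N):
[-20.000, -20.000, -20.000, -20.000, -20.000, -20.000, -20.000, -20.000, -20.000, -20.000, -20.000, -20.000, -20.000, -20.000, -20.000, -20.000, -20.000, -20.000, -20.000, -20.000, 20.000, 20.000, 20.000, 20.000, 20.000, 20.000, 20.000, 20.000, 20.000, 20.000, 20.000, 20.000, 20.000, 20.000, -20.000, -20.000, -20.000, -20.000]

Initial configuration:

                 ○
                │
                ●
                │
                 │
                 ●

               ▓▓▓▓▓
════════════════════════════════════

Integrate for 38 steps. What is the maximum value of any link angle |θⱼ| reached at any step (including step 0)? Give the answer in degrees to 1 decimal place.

apply F[0]=-20.000 → step 1: x=-0.002, v=-0.214, θ₁=-0.093, ω₁=0.170, θ₂=0.116, ω₂=0.452
apply F[1]=-20.000 → step 2: x=-0.009, v=-0.473, θ₁=-0.089, ω₁=0.220, θ₂=0.129, ω₂=0.897
apply F[2]=-20.000 → step 3: x=-0.021, v=-0.734, θ₁=-0.084, ω₁=0.275, θ₂=0.151, ω₂=1.340
apply F[3]=-20.000 → step 4: x=-0.038, v=-0.997, θ₁=-0.078, ω₁=0.341, θ₂=0.183, ω₂=1.778
apply F[4]=-20.000 → step 5: x=-0.061, v=-1.262, θ₁=-0.070, ω₁=0.424, θ₂=0.222, ω₂=2.201
apply F[5]=-20.000 → step 6: x=-0.088, v=-1.528, θ₁=-0.061, ω₁=0.531, θ₂=0.270, ω₂=2.597
apply F[6]=-20.000 → step 7: x=-0.122, v=-1.797, θ₁=-0.049, ω₁=0.673, θ₂=0.326, ω₂=2.952
apply F[7]=-20.000 → step 8: x=-0.160, v=-2.067, θ₁=-0.034, ω₁=0.855, θ₂=0.388, ω₂=3.255
apply F[8]=-20.000 → step 9: x=-0.204, v=-2.338, θ₁=-0.014, ω₁=1.084, θ₂=0.456, ω₂=3.498
apply F[9]=-20.000 → step 10: x=-0.254, v=-2.610, θ₁=0.010, ω₁=1.360, θ₂=0.528, ω₂=3.673
apply F[10]=-20.000 → step 11: x=-0.309, v=-2.882, θ₁=0.040, ω₁=1.685, θ₂=0.602, ω₂=3.774
apply F[11]=-20.000 → step 12: x=-0.369, v=-3.154, θ₁=0.078, ω₁=2.059, θ₂=0.678, ω₂=3.793
apply F[12]=-20.000 → step 13: x=-0.435, v=-3.426, θ₁=0.123, ω₁=2.479, θ₂=0.753, ω₂=3.715
apply F[13]=-20.000 → step 14: x=-0.506, v=-3.695, θ₁=0.177, ω₁=2.946, θ₂=0.826, ω₂=3.523
apply F[14]=-20.000 → step 15: x=-0.583, v=-3.959, θ₁=0.241, ω₁=3.462, θ₂=0.893, ω₂=3.192
apply F[15]=-20.000 → step 16: x=-0.664, v=-4.216, θ₁=0.316, ω₁=4.031, θ₂=0.952, ω₂=2.686
apply F[16]=-20.000 → step 17: x=-0.751, v=-4.459, θ₁=0.403, ω₁=4.669, θ₂=0.999, ω₂=1.954
apply F[17]=-20.000 → step 18: x=-0.843, v=-4.676, θ₁=0.503, ω₁=5.404, θ₂=1.029, ω₂=0.920
apply F[18]=-20.000 → step 19: x=-0.938, v=-4.837, θ₁=0.620, ω₁=6.284, θ₂=1.033, ω₂=-0.523
apply F[19]=-20.000 → step 20: x=-1.035, v=-4.869, θ₁=0.756, ω₁=7.299, θ₂=1.005, ω₂=-2.383
apply F[20]=+20.000 → step 21: x=-1.127, v=-4.309, θ₁=0.904, ω₁=7.467, θ₂=0.947, ω₂=-3.241
apply F[21]=+20.000 → step 22: x=-1.207, v=-3.724, θ₁=1.051, ω₁=7.122, θ₂=0.884, ω₂=-2.901
apply F[22]=+20.000 → step 23: x=-1.277, v=-3.237, θ₁=1.188, ω₁=6.638, θ₂=0.835, ω₂=-1.976
apply F[23]=+20.000 → step 24: x=-1.337, v=-2.831, θ₁=1.317, ω₁=6.297, θ₂=0.804, ω₂=-1.071
apply F[24]=+20.000 → step 25: x=-1.390, v=-2.465, θ₁=1.441, ω₁=6.101, θ₂=0.791, ω₂=-0.263
apply F[25]=+20.000 → step 26: x=-1.436, v=-2.116, θ₁=1.562, ω₁=6.005, θ₂=0.794, ω₂=0.503
apply F[26]=+20.000 → step 27: x=-1.475, v=-1.776, θ₁=1.682, ω₁=5.973, θ₂=0.811, ω₂=1.279
apply F[27]=+20.000 → step 28: x=-1.507, v=-1.437, θ₁=1.801, ω₁=5.977, θ₂=0.845, ω₂=2.105
apply F[28]=+20.000 → step 29: x=-1.533, v=-1.097, θ₁=1.921, ω₁=5.991, θ₂=0.896, ω₂=3.013
apply F[29]=+20.000 → step 30: x=-1.551, v=-0.756, θ₁=2.041, ω₁=5.985, θ₂=0.966, ω₂=4.023
apply F[30]=+20.000 → step 31: x=-1.563, v=-0.413, θ₁=2.160, ω₁=5.923, θ₂=1.058, ω₂=5.148
apply F[31]=+20.000 → step 32: x=-1.568, v=-0.069, θ₁=2.277, ω₁=5.756, θ₂=1.173, ω₂=6.398
apply F[32]=+20.000 → step 33: x=-1.566, v=0.277, θ₁=2.389, ω₁=5.427, θ₂=1.315, ω₂=7.785
apply F[33]=+20.000 → step 34: x=-1.557, v=0.625, θ₁=2.492, ω₁=4.858, θ₂=1.486, ω₂=9.351
apply F[34]=-20.000 → step 35: x=-1.546, v=0.466, θ₁=2.574, ω₁=3.261, θ₂=1.697, ω₂=11.847
apply F[35]=-20.000 → step 36: x=-1.538, v=0.363, θ₁=2.618, ω₁=0.859, θ₂=1.965, ω₂=15.323
apply F[36]=-20.000 → step 37: x=-1.529, v=0.674, θ₁=2.597, ω₁=-3.224, θ₂=2.334, ω₂=22.400
apply F[37]=-20.000 → step 38: x=-1.499, v=2.254, θ₁=2.534, ω₁=-1.488, θ₂=2.805, ω₂=22.050
Max |angle| over trajectory = 2.805 rad = 160.7°.

Answer: 160.7°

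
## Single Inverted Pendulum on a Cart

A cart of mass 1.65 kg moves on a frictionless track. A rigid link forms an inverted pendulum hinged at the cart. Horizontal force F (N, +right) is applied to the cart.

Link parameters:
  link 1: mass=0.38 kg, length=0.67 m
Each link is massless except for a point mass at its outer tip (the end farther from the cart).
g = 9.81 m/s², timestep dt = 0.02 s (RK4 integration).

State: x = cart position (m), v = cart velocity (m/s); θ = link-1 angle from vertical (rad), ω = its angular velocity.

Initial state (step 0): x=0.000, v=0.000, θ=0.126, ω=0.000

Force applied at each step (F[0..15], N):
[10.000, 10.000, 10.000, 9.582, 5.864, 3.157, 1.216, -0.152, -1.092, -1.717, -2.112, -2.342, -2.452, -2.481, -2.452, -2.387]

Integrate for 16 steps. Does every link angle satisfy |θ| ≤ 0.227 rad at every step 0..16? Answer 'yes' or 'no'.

apply F[0]=+10.000 → step 1: x=0.001, v=0.115, θ=0.125, ω=-0.134
apply F[1]=+10.000 → step 2: x=0.005, v=0.231, θ=0.121, ω=-0.269
apply F[2]=+10.000 → step 3: x=0.010, v=0.346, θ=0.114, ω=-0.406
apply F[3]=+9.582 → step 4: x=0.018, v=0.457, θ=0.104, ω=-0.539
apply F[4]=+5.864 → step 5: x=0.028, v=0.524, θ=0.093, ω=-0.609
apply F[5]=+3.157 → step 6: x=0.039, v=0.558, θ=0.081, ω=-0.634
apply F[6]=+1.216 → step 7: x=0.050, v=0.570, θ=0.068, ω=-0.630
apply F[7]=-0.152 → step 8: x=0.062, v=0.565, θ=0.056, ω=-0.605
apply F[8]=-1.092 → step 9: x=0.073, v=0.550, θ=0.044, ω=-0.567
apply F[9]=-1.717 → step 10: x=0.084, v=0.527, θ=0.033, ω=-0.523
apply F[10]=-2.112 → step 11: x=0.094, v=0.500, θ=0.023, ω=-0.474
apply F[11]=-2.342 → step 12: x=0.104, v=0.471, θ=0.014, ω=-0.425
apply F[12]=-2.452 → step 13: x=0.113, v=0.441, θ=0.006, ω=-0.378
apply F[13]=-2.481 → step 14: x=0.121, v=0.411, θ=-0.001, ω=-0.332
apply F[14]=-2.452 → step 15: x=0.129, v=0.381, θ=-0.007, ω=-0.289
apply F[15]=-2.387 → step 16: x=0.136, v=0.353, θ=-0.013, ω=-0.249
Max |angle| over trajectory = 0.126 rad; bound = 0.227 → within bound.

Answer: yes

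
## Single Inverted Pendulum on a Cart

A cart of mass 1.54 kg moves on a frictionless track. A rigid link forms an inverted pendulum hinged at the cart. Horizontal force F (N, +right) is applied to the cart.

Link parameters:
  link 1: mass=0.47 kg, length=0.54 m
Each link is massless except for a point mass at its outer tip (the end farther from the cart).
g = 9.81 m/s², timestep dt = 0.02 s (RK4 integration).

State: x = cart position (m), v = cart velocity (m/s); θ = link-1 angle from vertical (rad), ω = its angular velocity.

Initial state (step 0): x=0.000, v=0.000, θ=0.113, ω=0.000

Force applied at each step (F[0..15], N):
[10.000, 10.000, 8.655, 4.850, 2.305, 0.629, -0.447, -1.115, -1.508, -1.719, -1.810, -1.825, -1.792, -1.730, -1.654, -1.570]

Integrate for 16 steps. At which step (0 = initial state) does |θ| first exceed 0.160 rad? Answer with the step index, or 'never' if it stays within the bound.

apply F[0]=+10.000 → step 1: x=0.001, v=0.123, θ=0.111, ω=-0.185
apply F[1]=+10.000 → step 2: x=0.005, v=0.246, θ=0.106, ω=-0.372
apply F[2]=+8.655 → step 3: x=0.011, v=0.352, θ=0.097, ω=-0.531
apply F[3]=+4.850 → step 4: x=0.018, v=0.409, θ=0.085, ω=-0.604
apply F[4]=+2.305 → step 5: x=0.027, v=0.435, θ=0.073, ω=-0.622
apply F[5]=+0.629 → step 6: x=0.036, v=0.439, θ=0.061, ω=-0.605
apply F[6]=-0.447 → step 7: x=0.044, v=0.430, θ=0.049, ω=-0.569
apply F[7]=-1.115 → step 8: x=0.053, v=0.413, θ=0.038, ω=-0.522
apply F[8]=-1.508 → step 9: x=0.061, v=0.391, θ=0.028, ω=-0.470
apply F[9]=-1.719 → step 10: x=0.068, v=0.368, θ=0.019, ω=-0.417
apply F[10]=-1.810 → step 11: x=0.076, v=0.343, θ=0.011, ω=-0.366
apply F[11]=-1.825 → step 12: x=0.082, v=0.319, θ=0.005, ω=-0.319
apply F[12]=-1.792 → step 13: x=0.088, v=0.296, θ=-0.001, ω=-0.275
apply F[13]=-1.730 → step 14: x=0.094, v=0.273, θ=-0.006, ω=-0.235
apply F[14]=-1.654 → step 15: x=0.099, v=0.252, θ=-0.011, ω=-0.200
apply F[15]=-1.570 → step 16: x=0.104, v=0.233, θ=-0.014, ω=-0.168
max |θ| = 0.113 ≤ 0.160 over all 17 states.

Answer: never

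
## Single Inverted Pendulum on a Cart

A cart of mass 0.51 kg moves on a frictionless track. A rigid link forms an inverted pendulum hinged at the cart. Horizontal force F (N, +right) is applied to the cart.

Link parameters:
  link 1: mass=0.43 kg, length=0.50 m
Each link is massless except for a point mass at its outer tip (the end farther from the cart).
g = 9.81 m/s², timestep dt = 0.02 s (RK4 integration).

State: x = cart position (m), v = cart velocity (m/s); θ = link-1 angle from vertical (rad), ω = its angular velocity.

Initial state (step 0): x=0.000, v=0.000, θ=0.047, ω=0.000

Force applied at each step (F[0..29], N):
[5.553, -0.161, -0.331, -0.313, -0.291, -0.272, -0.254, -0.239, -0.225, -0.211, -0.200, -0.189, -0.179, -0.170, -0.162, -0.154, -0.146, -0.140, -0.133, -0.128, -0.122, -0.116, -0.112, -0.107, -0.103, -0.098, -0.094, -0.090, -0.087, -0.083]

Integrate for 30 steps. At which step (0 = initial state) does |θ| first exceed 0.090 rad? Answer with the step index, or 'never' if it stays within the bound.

apply F[0]=+5.553 → step 1: x=0.002, v=0.210, θ=0.043, ω=-0.401
apply F[1]=-0.161 → step 2: x=0.006, v=0.197, θ=0.035, ω=-0.361
apply F[2]=-0.331 → step 3: x=0.010, v=0.179, θ=0.029, ω=-0.312
apply F[3]=-0.313 → step 4: x=0.013, v=0.162, θ=0.023, ω=-0.269
apply F[4]=-0.291 → step 5: x=0.016, v=0.148, θ=0.018, ω=-0.231
apply F[5]=-0.272 → step 6: x=0.019, v=0.134, θ=0.014, ω=-0.199
apply F[6]=-0.254 → step 7: x=0.022, v=0.123, θ=0.010, ω=-0.170
apply F[7]=-0.239 → step 8: x=0.024, v=0.112, θ=0.007, ω=-0.145
apply F[8]=-0.225 → step 9: x=0.026, v=0.102, θ=0.004, ω=-0.124
apply F[9]=-0.211 → step 10: x=0.028, v=0.093, θ=0.002, ω=-0.105
apply F[10]=-0.200 → step 11: x=0.030, v=0.085, θ=-0.000, ω=-0.089
apply F[11]=-0.189 → step 12: x=0.032, v=0.078, θ=-0.002, ω=-0.075
apply F[12]=-0.179 → step 13: x=0.033, v=0.072, θ=-0.003, ω=-0.063
apply F[13]=-0.170 → step 14: x=0.035, v=0.065, θ=-0.004, ω=-0.052
apply F[14]=-0.162 → step 15: x=0.036, v=0.060, θ=-0.005, ω=-0.043
apply F[15]=-0.154 → step 16: x=0.037, v=0.055, θ=-0.006, ω=-0.035
apply F[16]=-0.146 → step 17: x=0.038, v=0.050, θ=-0.007, ω=-0.028
apply F[17]=-0.140 → step 18: x=0.039, v=0.046, θ=-0.007, ω=-0.022
apply F[18]=-0.133 → step 19: x=0.040, v=0.042, θ=-0.008, ω=-0.017
apply F[19]=-0.128 → step 20: x=0.041, v=0.038, θ=-0.008, ω=-0.013
apply F[20]=-0.122 → step 21: x=0.041, v=0.035, θ=-0.008, ω=-0.009
apply F[21]=-0.116 → step 22: x=0.042, v=0.031, θ=-0.008, ω=-0.006
apply F[22]=-0.112 → step 23: x=0.043, v=0.028, θ=-0.008, ω=-0.003
apply F[23]=-0.107 → step 24: x=0.043, v=0.026, θ=-0.008, ω=-0.000
apply F[24]=-0.103 → step 25: x=0.044, v=0.023, θ=-0.008, ω=0.002
apply F[25]=-0.098 → step 26: x=0.044, v=0.020, θ=-0.008, ω=0.003
apply F[26]=-0.094 → step 27: x=0.044, v=0.018, θ=-0.008, ω=0.005
apply F[27]=-0.090 → step 28: x=0.045, v=0.016, θ=-0.008, ω=0.006
apply F[28]=-0.087 → step 29: x=0.045, v=0.014, θ=-0.008, ω=0.007
apply F[29]=-0.083 → step 30: x=0.045, v=0.012, θ=-0.008, ω=0.008
max |θ| = 0.047 ≤ 0.090 over all 31 states.

Answer: never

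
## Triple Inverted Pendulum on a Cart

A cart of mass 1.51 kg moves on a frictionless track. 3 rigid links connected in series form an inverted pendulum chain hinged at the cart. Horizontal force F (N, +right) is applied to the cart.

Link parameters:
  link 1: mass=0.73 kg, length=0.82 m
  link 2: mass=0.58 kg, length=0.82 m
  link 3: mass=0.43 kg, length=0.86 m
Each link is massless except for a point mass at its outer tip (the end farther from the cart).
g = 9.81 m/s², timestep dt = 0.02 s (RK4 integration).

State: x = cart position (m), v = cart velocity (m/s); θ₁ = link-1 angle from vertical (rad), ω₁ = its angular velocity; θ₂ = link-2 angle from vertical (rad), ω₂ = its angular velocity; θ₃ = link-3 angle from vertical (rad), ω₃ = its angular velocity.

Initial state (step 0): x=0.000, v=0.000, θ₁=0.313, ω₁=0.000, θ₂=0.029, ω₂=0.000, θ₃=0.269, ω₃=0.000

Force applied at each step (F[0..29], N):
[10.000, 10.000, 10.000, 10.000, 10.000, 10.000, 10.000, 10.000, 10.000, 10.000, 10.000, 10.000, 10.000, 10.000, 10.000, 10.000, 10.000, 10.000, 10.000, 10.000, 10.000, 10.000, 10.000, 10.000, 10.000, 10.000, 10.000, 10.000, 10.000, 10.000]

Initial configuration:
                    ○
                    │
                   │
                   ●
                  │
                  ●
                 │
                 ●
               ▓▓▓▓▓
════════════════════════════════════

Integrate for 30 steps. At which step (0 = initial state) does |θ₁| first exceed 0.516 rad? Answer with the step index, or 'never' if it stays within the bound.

Answer: 18

Derivation:
apply F[0]=+10.000 → step 1: x=0.001, v=0.067, θ₁=0.314, ω₁=0.077, θ₂=0.027, ω₂=-0.186, θ₃=0.270, ω₃=0.083
apply F[1]=+10.000 → step 2: x=0.003, v=0.135, θ₁=0.316, ω₁=0.155, θ₂=0.022, ω₂=-0.373, θ₃=0.272, ω₃=0.168
apply F[2]=+10.000 → step 3: x=0.006, v=0.203, θ₁=0.320, ω₁=0.234, θ₂=0.012, ω₂=-0.564, θ₃=0.277, ω₃=0.253
apply F[3]=+10.000 → step 4: x=0.011, v=0.272, θ₁=0.325, ω₁=0.314, θ₂=-0.001, ω₂=-0.759, θ₃=0.282, ω₃=0.340
apply F[4]=+10.000 → step 5: x=0.017, v=0.342, θ₁=0.333, ω₁=0.394, θ₂=-0.018, ω₂=-0.958, θ₃=0.290, ω₃=0.427
apply F[5]=+10.000 → step 6: x=0.025, v=0.413, θ₁=0.341, ω₁=0.474, θ₂=-0.039, ω₂=-1.162, θ₃=0.300, ω₃=0.516
apply F[6]=+10.000 → step 7: x=0.033, v=0.486, θ₁=0.351, ω₁=0.552, θ₂=-0.065, ω₂=-1.369, θ₃=0.311, ω₃=0.603
apply F[7]=+10.000 → step 8: x=0.044, v=0.561, θ₁=0.363, ω₁=0.627, θ₂=-0.094, ω₂=-1.577, θ₃=0.324, ω₃=0.688
apply F[8]=+10.000 → step 9: x=0.056, v=0.638, θ₁=0.377, ω₁=0.697, θ₂=-0.128, ω₂=-1.785, θ₃=0.338, ω₃=0.767
apply F[9]=+10.000 → step 10: x=0.069, v=0.718, θ₁=0.391, ω₁=0.759, θ₂=-0.166, ω₂=-1.990, θ₃=0.354, ω₃=0.837
apply F[10]=+10.000 → step 11: x=0.085, v=0.800, θ₁=0.407, ω₁=0.813, θ₂=-0.207, ω₂=-2.189, θ₃=0.372, ω₃=0.897
apply F[11]=+10.000 → step 12: x=0.102, v=0.884, θ₁=0.424, ω₁=0.857, θ₂=-0.253, ω₂=-2.383, θ₃=0.390, ω₃=0.944
apply F[12]=+10.000 → step 13: x=0.120, v=0.971, θ₁=0.441, ω₁=0.889, θ₂=-0.303, ω₂=-2.570, θ₃=0.409, ω₃=0.976
apply F[13]=+10.000 → step 14: x=0.140, v=1.058, θ₁=0.459, ω₁=0.909, θ₂=-0.356, ω₂=-2.751, θ₃=0.429, ω₃=0.991
apply F[14]=+10.000 → step 15: x=0.162, v=1.147, θ₁=0.477, ω₁=0.918, θ₂=-0.413, ω₂=-2.927, θ₃=0.449, ω₃=0.988
apply F[15]=+10.000 → step 16: x=0.186, v=1.237, θ₁=0.496, ω₁=0.914, θ₂=-0.473, ω₂=-3.100, θ₃=0.468, ω₃=0.966
apply F[16]=+10.000 → step 17: x=0.212, v=1.326, θ₁=0.514, ω₁=0.899, θ₂=-0.537, ω₂=-3.272, θ₃=0.487, ω₃=0.924
apply F[17]=+10.000 → step 18: x=0.239, v=1.416, θ₁=0.532, ω₁=0.870, θ₂=-0.604, ω₂=-3.446, θ₃=0.505, ω₃=0.860
apply F[18]=+10.000 → step 19: x=0.268, v=1.504, θ₁=0.549, ω₁=0.829, θ₂=-0.674, ω₂=-3.625, θ₃=0.522, ω₃=0.774
apply F[19]=+10.000 → step 20: x=0.299, v=1.591, θ₁=0.565, ω₁=0.773, θ₂=-0.749, ω₂=-3.812, θ₃=0.536, ω₃=0.664
apply F[20]=+10.000 → step 21: x=0.332, v=1.676, θ₁=0.579, ω₁=0.701, θ₂=-0.827, ω₂=-4.012, θ₃=0.548, ω₃=0.528
apply F[21]=+10.000 → step 22: x=0.366, v=1.758, θ₁=0.593, ω₁=0.612, θ₂=-0.909, ω₂=-4.227, θ₃=0.557, ω₃=0.363
apply F[22]=+10.000 → step 23: x=0.402, v=1.836, θ₁=0.604, ω₁=0.503, θ₂=-0.996, ω₂=-4.463, θ₃=0.562, ω₃=0.165
apply F[23]=+10.000 → step 24: x=0.440, v=1.910, θ₁=0.612, ω₁=0.370, θ₂=-1.088, ω₂=-4.726, θ₃=0.563, ω₃=-0.070
apply F[24]=+10.000 → step 25: x=0.479, v=1.977, θ₁=0.618, ω₁=0.211, θ₂=-1.185, ω₂=-5.020, θ₃=0.559, ω₃=-0.348
apply F[25]=+10.000 → step 26: x=0.519, v=2.037, θ₁=0.621, ω₁=0.022, θ₂=-1.289, ω₂=-5.353, θ₃=0.549, ω₃=-0.676
apply F[26]=+10.000 → step 27: x=0.560, v=2.086, θ₁=0.619, ω₁=-0.201, θ₂=-1.400, ω₂=-5.733, θ₃=0.532, ω₃=-1.064
apply F[27]=+10.000 → step 28: x=0.602, v=2.122, θ₁=0.612, ω₁=-0.463, θ₂=-1.519, ω₂=-6.168, θ₃=0.506, ω₃=-1.522
apply F[28]=+10.000 → step 29: x=0.645, v=2.142, θ₁=0.600, ω₁=-0.765, θ₂=-1.647, ω₂=-6.667, θ₃=0.470, ω₃=-2.064
apply F[29]=+10.000 → step 30: x=0.688, v=2.138, θ₁=0.582, ω₁=-1.105, θ₂=-1.786, ω₂=-7.239, θ₃=0.423, ω₃=-2.706
|θ₁| = 0.532 > 0.516 first at step 18.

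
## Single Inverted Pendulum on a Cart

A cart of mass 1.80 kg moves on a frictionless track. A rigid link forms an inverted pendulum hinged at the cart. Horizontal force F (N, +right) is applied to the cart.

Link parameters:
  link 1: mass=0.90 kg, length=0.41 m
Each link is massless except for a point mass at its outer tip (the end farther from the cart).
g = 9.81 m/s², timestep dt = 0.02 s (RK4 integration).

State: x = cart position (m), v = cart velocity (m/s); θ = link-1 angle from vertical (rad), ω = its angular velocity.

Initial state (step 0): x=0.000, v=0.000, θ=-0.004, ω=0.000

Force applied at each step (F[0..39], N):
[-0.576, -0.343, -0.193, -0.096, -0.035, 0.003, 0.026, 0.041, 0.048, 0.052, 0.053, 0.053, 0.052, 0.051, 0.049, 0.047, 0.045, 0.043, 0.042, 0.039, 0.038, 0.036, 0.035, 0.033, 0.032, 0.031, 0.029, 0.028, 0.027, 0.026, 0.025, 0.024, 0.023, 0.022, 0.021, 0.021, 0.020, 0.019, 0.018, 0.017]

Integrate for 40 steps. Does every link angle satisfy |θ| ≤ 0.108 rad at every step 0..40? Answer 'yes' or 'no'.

Answer: yes

Derivation:
apply F[0]=-0.576 → step 1: x=-0.000, v=-0.006, θ=-0.004, ω=0.013
apply F[1]=-0.343 → step 2: x=-0.000, v=-0.009, θ=-0.004, ω=0.019
apply F[2]=-0.193 → step 3: x=-0.000, v=-0.011, θ=-0.003, ω=0.022
apply F[3]=-0.096 → step 4: x=-0.001, v=-0.012, θ=-0.003, ω=0.023
apply F[4]=-0.035 → step 5: x=-0.001, v=-0.012, θ=-0.002, ω=0.022
apply F[5]=+0.003 → step 6: x=-0.001, v=-0.012, θ=-0.002, ω=0.020
apply F[6]=+0.026 → step 7: x=-0.001, v=-0.012, θ=-0.001, ω=0.019
apply F[7]=+0.041 → step 8: x=-0.002, v=-0.011, θ=-0.001, ω=0.016
apply F[8]=+0.048 → step 9: x=-0.002, v=-0.010, θ=-0.001, ω=0.015
apply F[9]=+0.052 → step 10: x=-0.002, v=-0.010, θ=-0.000, ω=0.013
apply F[10]=+0.053 → step 11: x=-0.002, v=-0.009, θ=-0.000, ω=0.011
apply F[11]=+0.053 → step 12: x=-0.002, v=-0.008, θ=-0.000, ω=0.009
apply F[12]=+0.052 → step 13: x=-0.003, v=-0.008, θ=0.000, ω=0.008
apply F[13]=+0.051 → step 14: x=-0.003, v=-0.007, θ=0.000, ω=0.007
apply F[14]=+0.049 → step 15: x=-0.003, v=-0.007, θ=0.000, ω=0.006
apply F[15]=+0.047 → step 16: x=-0.003, v=-0.006, θ=0.000, ω=0.005
apply F[16]=+0.045 → step 17: x=-0.003, v=-0.006, θ=0.001, ω=0.004
apply F[17]=+0.043 → step 18: x=-0.003, v=-0.005, θ=0.001, ω=0.003
apply F[18]=+0.042 → step 19: x=-0.003, v=-0.005, θ=0.001, ω=0.003
apply F[19]=+0.039 → step 20: x=-0.003, v=-0.005, θ=0.001, ω=0.002
apply F[20]=+0.038 → step 21: x=-0.003, v=-0.004, θ=0.001, ω=0.002
apply F[21]=+0.036 → step 22: x=-0.004, v=-0.004, θ=0.001, ω=0.001
apply F[22]=+0.035 → step 23: x=-0.004, v=-0.004, θ=0.001, ω=0.001
apply F[23]=+0.033 → step 24: x=-0.004, v=-0.003, θ=0.001, ω=0.000
apply F[24]=+0.032 → step 25: x=-0.004, v=-0.003, θ=0.001, ω=0.000
apply F[25]=+0.031 → step 26: x=-0.004, v=-0.003, θ=0.001, ω=-0.000
apply F[26]=+0.029 → step 27: x=-0.004, v=-0.003, θ=0.001, ω=-0.000
apply F[27]=+0.028 → step 28: x=-0.004, v=-0.002, θ=0.001, ω=-0.000
apply F[28]=+0.027 → step 29: x=-0.004, v=-0.002, θ=0.001, ω=-0.000
apply F[29]=+0.026 → step 30: x=-0.004, v=-0.002, θ=0.001, ω=-0.001
apply F[30]=+0.025 → step 31: x=-0.004, v=-0.002, θ=0.001, ω=-0.001
apply F[31]=+0.024 → step 32: x=-0.004, v=-0.002, θ=0.001, ω=-0.001
apply F[32]=+0.023 → step 33: x=-0.004, v=-0.001, θ=0.001, ω=-0.001
apply F[33]=+0.022 → step 34: x=-0.004, v=-0.001, θ=0.001, ω=-0.001
apply F[34]=+0.021 → step 35: x=-0.004, v=-0.001, θ=0.001, ω=-0.001
apply F[35]=+0.021 → step 36: x=-0.004, v=-0.001, θ=0.001, ω=-0.001
apply F[36]=+0.020 → step 37: x=-0.004, v=-0.001, θ=0.001, ω=-0.001
apply F[37]=+0.019 → step 38: x=-0.004, v=-0.001, θ=0.001, ω=-0.001
apply F[38]=+0.018 → step 39: x=-0.004, v=-0.001, θ=0.001, ω=-0.001
apply F[39]=+0.017 → step 40: x=-0.004, v=-0.000, θ=0.001, ω=-0.001
Max |angle| over trajectory = 0.004 rad; bound = 0.108 → within bound.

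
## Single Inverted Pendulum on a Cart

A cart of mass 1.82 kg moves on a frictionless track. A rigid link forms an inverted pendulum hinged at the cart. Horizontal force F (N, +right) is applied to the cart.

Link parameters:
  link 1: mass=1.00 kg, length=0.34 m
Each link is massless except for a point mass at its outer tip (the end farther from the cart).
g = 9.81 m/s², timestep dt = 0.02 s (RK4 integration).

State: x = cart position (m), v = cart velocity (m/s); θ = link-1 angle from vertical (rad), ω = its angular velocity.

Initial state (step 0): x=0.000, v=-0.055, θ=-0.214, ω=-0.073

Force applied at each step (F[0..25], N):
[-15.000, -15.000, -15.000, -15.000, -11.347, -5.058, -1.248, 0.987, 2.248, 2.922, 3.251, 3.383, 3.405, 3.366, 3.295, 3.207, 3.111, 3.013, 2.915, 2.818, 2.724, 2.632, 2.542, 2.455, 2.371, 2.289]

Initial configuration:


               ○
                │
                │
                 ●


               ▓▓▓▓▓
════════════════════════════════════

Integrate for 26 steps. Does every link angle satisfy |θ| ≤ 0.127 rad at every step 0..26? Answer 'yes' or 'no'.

apply F[0]=-15.000 → step 1: x=-0.002, v=-0.194, θ=-0.213, ω=0.204
apply F[1]=-15.000 → step 2: x=-0.008, v=-0.334, θ=-0.206, ω=0.486
apply F[2]=-15.000 → step 3: x=-0.016, v=-0.475, θ=-0.193, ω=0.778
apply F[3]=-15.000 → step 4: x=-0.027, v=-0.618, θ=-0.175, ω=1.087
apply F[4]=-11.347 → step 5: x=-0.040, v=-0.725, θ=-0.151, ω=1.303
apply F[5]=-5.058 → step 6: x=-0.055, v=-0.766, θ=-0.124, ω=1.344
apply F[6]=-1.248 → step 7: x=-0.070, v=-0.769, θ=-0.098, ω=1.288
apply F[7]=+0.987 → step 8: x=-0.086, v=-0.749, θ=-0.073, ω=1.181
apply F[8]=+2.248 → step 9: x=-0.100, v=-0.718, θ=-0.051, ω=1.055
apply F[9]=+2.922 → step 10: x=-0.114, v=-0.682, θ=-0.031, ω=0.924
apply F[10]=+3.251 → step 11: x=-0.128, v=-0.644, θ=-0.014, ω=0.799
apply F[11]=+3.383 → step 12: x=-0.140, v=-0.606, θ=0.001, ω=0.684
apply F[12]=+3.405 → step 13: x=-0.152, v=-0.569, θ=0.013, ω=0.581
apply F[13]=+3.366 → step 14: x=-0.163, v=-0.535, θ=0.024, ω=0.489
apply F[14]=+3.295 → step 15: x=-0.173, v=-0.501, θ=0.033, ω=0.408
apply F[15]=+3.207 → step 16: x=-0.183, v=-0.470, θ=0.040, ω=0.337
apply F[16]=+3.111 → step 17: x=-0.192, v=-0.441, θ=0.047, ω=0.276
apply F[17]=+3.013 → step 18: x=-0.201, v=-0.413, θ=0.052, ω=0.223
apply F[18]=+2.915 → step 19: x=-0.209, v=-0.387, θ=0.056, ω=0.176
apply F[19]=+2.818 → step 20: x=-0.216, v=-0.362, θ=0.059, ω=0.137
apply F[20]=+2.724 → step 21: x=-0.223, v=-0.338, θ=0.061, ω=0.102
apply F[21]=+2.632 → step 22: x=-0.230, v=-0.316, θ=0.063, ω=0.073
apply F[22]=+2.542 → step 23: x=-0.236, v=-0.295, θ=0.064, ω=0.048
apply F[23]=+2.455 → step 24: x=-0.241, v=-0.275, θ=0.065, ω=0.026
apply F[24]=+2.371 → step 25: x=-0.247, v=-0.256, θ=0.065, ω=0.008
apply F[25]=+2.289 → step 26: x=-0.252, v=-0.238, θ=0.065, ω=-0.008
Max |angle| over trajectory = 0.214 rad; bound = 0.127 → exceeded.

Answer: no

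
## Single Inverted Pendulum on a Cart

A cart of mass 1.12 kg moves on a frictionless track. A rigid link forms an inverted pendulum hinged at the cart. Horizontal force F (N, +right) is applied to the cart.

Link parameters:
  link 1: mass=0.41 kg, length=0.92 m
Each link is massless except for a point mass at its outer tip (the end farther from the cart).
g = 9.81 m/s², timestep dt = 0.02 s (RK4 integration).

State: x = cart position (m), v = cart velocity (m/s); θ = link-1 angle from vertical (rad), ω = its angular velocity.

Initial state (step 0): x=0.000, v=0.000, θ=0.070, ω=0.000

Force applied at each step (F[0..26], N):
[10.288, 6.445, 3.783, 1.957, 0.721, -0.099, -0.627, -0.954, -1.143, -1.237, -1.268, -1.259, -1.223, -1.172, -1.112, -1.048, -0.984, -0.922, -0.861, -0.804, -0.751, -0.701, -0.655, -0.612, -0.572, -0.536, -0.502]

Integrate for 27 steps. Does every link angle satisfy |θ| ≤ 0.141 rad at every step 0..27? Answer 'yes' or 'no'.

apply F[0]=+10.288 → step 1: x=0.002, v=0.178, θ=0.068, ω=-0.179
apply F[1]=+6.445 → step 2: x=0.006, v=0.289, θ=0.064, ω=-0.284
apply F[2]=+3.783 → step 3: x=0.013, v=0.352, θ=0.057, ω=-0.340
apply F[3]=+1.957 → step 4: x=0.020, v=0.383, θ=0.050, ω=-0.362
apply F[4]=+0.721 → step 5: x=0.028, v=0.392, θ=0.043, ω=-0.362
apply F[5]=-0.099 → step 6: x=0.036, v=0.388, θ=0.036, ω=-0.349
apply F[6]=-0.627 → step 7: x=0.043, v=0.374, θ=0.029, ω=-0.327
apply F[7]=-0.954 → step 8: x=0.051, v=0.356, θ=0.023, ω=-0.301
apply F[8]=-1.143 → step 9: x=0.058, v=0.334, θ=0.017, ω=-0.273
apply F[9]=-1.237 → step 10: x=0.064, v=0.311, θ=0.012, ω=-0.245
apply F[10]=-1.268 → step 11: x=0.070, v=0.287, θ=0.007, ω=-0.218
apply F[11]=-1.259 → step 12: x=0.076, v=0.264, θ=0.003, ω=-0.192
apply F[12]=-1.223 → step 13: x=0.081, v=0.242, θ=-0.000, ω=-0.168
apply F[13]=-1.172 → step 14: x=0.085, v=0.222, θ=-0.003, ω=-0.145
apply F[14]=-1.112 → step 15: x=0.089, v=0.202, θ=-0.006, ω=-0.125
apply F[15]=-1.048 → step 16: x=0.093, v=0.184, θ=-0.008, ω=-0.107
apply F[16]=-0.984 → step 17: x=0.097, v=0.167, θ=-0.010, ω=-0.091
apply F[17]=-0.922 → step 18: x=0.100, v=0.151, θ=-0.012, ω=-0.076
apply F[18]=-0.861 → step 19: x=0.103, v=0.137, θ=-0.013, ω=-0.063
apply F[19]=-0.804 → step 20: x=0.105, v=0.124, θ=-0.015, ω=-0.052
apply F[20]=-0.751 → step 21: x=0.108, v=0.111, θ=-0.016, ω=-0.041
apply F[21]=-0.701 → step 22: x=0.110, v=0.100, θ=-0.016, ω=-0.032
apply F[22]=-0.655 → step 23: x=0.112, v=0.089, θ=-0.017, ω=-0.025
apply F[23]=-0.612 → step 24: x=0.114, v=0.080, θ=-0.017, ω=-0.018
apply F[24]=-0.572 → step 25: x=0.115, v=0.071, θ=-0.018, ω=-0.012
apply F[25]=-0.536 → step 26: x=0.116, v=0.062, θ=-0.018, ω=-0.006
apply F[26]=-0.502 → step 27: x=0.118, v=0.055, θ=-0.018, ω=-0.002
Max |angle| over trajectory = 0.070 rad; bound = 0.141 → within bound.

Answer: yes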